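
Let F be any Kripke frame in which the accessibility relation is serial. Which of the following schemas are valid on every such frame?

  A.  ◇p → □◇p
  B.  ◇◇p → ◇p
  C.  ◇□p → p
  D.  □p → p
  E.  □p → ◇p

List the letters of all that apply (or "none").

(A) ◇p → □◇p (axiom 5) characterises the euclidean frames. Such an R need not be euclidean — not valid.
(B) the dual of axiom 4: valid iff R is transitive. Such an R need not be transitive — not valid.
(C) the dual of axiom B: valid iff R is symmetric. Such an R need not be symmetric — not valid.
(D) □p → p (axiom T) characterises the reflexive frames. Such an R need not be reflexive — not valid.
(E) axiom D: valid iff R is serial. Every such R is serial — valid.

E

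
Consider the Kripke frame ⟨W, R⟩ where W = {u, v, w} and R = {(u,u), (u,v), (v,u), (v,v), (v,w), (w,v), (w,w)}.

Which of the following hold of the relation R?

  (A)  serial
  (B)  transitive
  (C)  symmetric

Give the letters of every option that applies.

(A) serial: every world has an R-successor.
(B) not transitive: u R v and v R w but not u R w.
(C) symmetric: every R-edge is matched by its reverse.

A, C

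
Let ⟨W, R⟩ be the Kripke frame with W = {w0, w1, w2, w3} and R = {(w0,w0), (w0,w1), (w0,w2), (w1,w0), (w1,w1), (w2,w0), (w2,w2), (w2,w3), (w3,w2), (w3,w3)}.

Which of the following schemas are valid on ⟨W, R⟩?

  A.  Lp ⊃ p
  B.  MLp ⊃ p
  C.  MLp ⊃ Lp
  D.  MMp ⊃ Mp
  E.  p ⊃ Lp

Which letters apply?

A, B

R is reflexive: each world relates to itself.
R is symmetric: every R-edge is matched by its reverse.
R is not transitive: w0 R w2 and w2 R w3 but not w0 R w3.
R is not euclidean: w0 R w1 and w0 R w2 but not w1 R w2.
R is not a subset of the identity: w0 R w1 with w0 ≠ w1.
(A) Lp ⊃ p is axiom T, which corresponds to reflexivity. R is reflexive — valid.
(B) MLp ⊃ p is the dual of axiom B; it is valid on a frame exactly when R is symmetric. R is symmetric, so valid.
(C) MLp ⊃ Lp is the dual of axiom 5; it is valid on a frame exactly when R is euclidean. R is not euclidean, so not valid.
(D) MMp ⊃ Mp (the dual of axiom 4) characterises the transitive frames. R is not transitive — not valid.
(E) p ⊃ Lp (equivalent to ◇p→p) corresponds to R being a subset of the identity. Here R ⊄ identity, so not valid.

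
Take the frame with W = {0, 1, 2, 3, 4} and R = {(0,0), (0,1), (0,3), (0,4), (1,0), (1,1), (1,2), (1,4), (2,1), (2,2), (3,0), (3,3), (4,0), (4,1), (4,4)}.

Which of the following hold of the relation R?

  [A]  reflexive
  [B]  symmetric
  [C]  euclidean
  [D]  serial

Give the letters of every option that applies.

(A) reflexive: each world relates to itself.
(B) symmetric: every R-edge is matched by its reverse.
(C) not euclidean: 0 R 1 and 0 R 3 but not 1 R 3.
(D) serial: every world has an R-successor.

A, B, D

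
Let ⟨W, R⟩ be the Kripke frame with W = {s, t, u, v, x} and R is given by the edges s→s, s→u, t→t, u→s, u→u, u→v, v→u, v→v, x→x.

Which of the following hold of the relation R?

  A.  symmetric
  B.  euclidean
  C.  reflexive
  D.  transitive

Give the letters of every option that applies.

A, C

(A) symmetric: every R-edge is matched by its reverse.
(B) not euclidean: u R s and u R v but not s R v.
(C) reflexive: each world relates to itself.
(D) not transitive: s R u and u R v but not s R v.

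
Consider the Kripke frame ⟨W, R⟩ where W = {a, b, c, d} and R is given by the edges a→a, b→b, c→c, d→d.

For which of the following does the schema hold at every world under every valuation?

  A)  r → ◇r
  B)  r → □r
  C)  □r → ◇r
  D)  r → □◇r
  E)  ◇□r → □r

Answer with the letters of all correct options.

R is reflexive: each world relates to itself.
R is symmetric: every R-edge is matched by its reverse.
R is euclidean: any two R-successors of the same world are R-related.
R is serial: every world has an R-successor.
R is a subset of the identity: every R-edge is a self-loop.
(A) r → ◇r is the dual of axiom T; it is valid on a frame exactly when R is reflexive. R is reflexive, so valid.
(B) r → □r is equivalent to ◇p→p; it holds exactly when R ⊆ identity. Here R ⊆ identity — valid.
(C) □r → ◇r is axiom D, which corresponds to seriality. R is serial — valid.
(D) axiom B: valid iff R is symmetric. R is symmetric — valid.
(E) ◇□r → □r is the dual of axiom 5, which corresponds to the euclidean property. R is euclidean — valid.

A, B, C, D, E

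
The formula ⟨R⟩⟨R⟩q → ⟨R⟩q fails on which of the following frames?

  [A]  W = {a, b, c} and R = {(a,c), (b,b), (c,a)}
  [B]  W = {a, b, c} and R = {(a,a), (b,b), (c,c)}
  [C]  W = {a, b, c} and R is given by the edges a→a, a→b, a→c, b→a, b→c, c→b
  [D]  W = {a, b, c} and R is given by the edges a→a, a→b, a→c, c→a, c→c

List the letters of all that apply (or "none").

A, C, D

The schema ⟨R⟩⟨R⟩q → ⟨R⟩q is the dual of axiom 4; it is valid on a frame iff R is transitive.
(A) R is not transitive (a R c and c R a but not a R a), so the schema fails here.
(B) R is transitive (R is closed under composition), so the schema is valid here.
(C) R is not transitive (b R a and a R b but not b R b), so the schema fails here.
(D) R is not transitive (c R a and a R b but not c R b), so the schema fails here.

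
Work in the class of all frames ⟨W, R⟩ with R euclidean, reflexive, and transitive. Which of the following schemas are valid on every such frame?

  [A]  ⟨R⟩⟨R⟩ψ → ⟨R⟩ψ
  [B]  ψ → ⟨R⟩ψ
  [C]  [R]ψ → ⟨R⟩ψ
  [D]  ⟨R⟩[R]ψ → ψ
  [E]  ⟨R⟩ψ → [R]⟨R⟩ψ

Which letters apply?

A relation that is euclidean, reflexive, and transitive is also serial and symmetric.
(A) the dual of axiom 4: valid iff R is transitive. Every such R is transitive — valid.
(B) ψ → ⟨R⟩ψ (the dual of axiom T) characterises the reflexive frames. Every such R is reflexive — valid.
(C) [R]ψ → ⟨R⟩ψ (axiom D) characterises the serial frames. Every such R is serial — valid.
(D) ⟨R⟩[R]ψ → ψ is the dual of axiom B, which corresponds to symmetry. Every such R is symmetric — valid.
(E) ⟨R⟩ψ → [R]⟨R⟩ψ (axiom 5) characterises the euclidean frames. Every such R is euclidean — valid.

A, B, C, D, E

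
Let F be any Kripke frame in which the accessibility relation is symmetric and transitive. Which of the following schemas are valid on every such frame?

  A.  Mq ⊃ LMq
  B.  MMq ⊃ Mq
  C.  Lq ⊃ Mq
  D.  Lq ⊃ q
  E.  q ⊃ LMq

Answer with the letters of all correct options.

A symmetric transitive relation is euclidean (uRv and uRw give vRu by symmetry, then vRw by transitivity).
(A) Mq ⊃ LMq (axiom 5) characterises the euclidean frames. Every such R is euclidean — valid.
(B) MMq ⊃ Mq is the dual of axiom 4; it is valid on a frame exactly when R is transitive. Every such R is transitive, so valid.
(C) Lq ⊃ Mq (axiom D) characterises the serial frames. Such an R need not be serial — not valid.
(D) Lq ⊃ q (axiom T) characterises the reflexive frames. Such an R need not be reflexive — not valid.
(E) q ⊃ LMq (axiom B) characterises the symmetric frames. Every such R is symmetric — valid.

A, B, E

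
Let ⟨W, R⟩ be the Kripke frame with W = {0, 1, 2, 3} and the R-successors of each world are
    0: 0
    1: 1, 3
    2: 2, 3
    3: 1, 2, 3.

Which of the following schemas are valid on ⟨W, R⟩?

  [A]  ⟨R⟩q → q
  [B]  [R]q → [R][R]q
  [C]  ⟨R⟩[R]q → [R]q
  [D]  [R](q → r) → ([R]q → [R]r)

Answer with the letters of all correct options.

R is not transitive: 1 R 3 and 3 R 2 but not 1 R 2.
R is not euclidean: 3 R 1 and 3 R 2 but not 1 R 2.
R is not a subset of the identity: 1 R 3 with 1 ≠ 3.
(A) ⟨R⟩q → q is valid only on frames where every R-edge is a self-loop. Here R ⊄ identity — not valid.
(B) [R]q → [R][R]q (axiom 4) characterises the transitive frames. R is not transitive — not valid.
(C) ⟨R⟩[R]q → [R]q (the dual of axiom 5) characterises the euclidean frames. R is not euclidean — not valid.
(D) [R](q → r) → ([R]q → [R]r) is axiom K, valid on every Kripke frame — valid.

D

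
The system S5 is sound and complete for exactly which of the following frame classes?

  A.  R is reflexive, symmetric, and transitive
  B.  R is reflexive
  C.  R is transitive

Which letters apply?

(A) S5 is sound and complete for exactly this class.
(B) this class determines T (= KT), not S5.
(C) this class determines K4, not S5.

A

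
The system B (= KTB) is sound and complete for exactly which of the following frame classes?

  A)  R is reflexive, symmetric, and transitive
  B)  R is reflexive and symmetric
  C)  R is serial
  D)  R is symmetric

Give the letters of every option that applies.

(A) this class determines S5, not B (= KTB).
(B) B (= KTB) is sound and complete for exactly this class.
(C) this class determines D, not B (= KTB).
(D) this class determines KB, not B (= KTB).

B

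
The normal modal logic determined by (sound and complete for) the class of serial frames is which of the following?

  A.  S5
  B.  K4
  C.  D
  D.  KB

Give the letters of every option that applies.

C

(A) S5 is determined by the class of reflexive, symmetric, and transitive frames.
(B) K4 is determined by the class of transitive frames.
(C) D is determined by exactly this class.
(D) KB is determined by the class of symmetric frames.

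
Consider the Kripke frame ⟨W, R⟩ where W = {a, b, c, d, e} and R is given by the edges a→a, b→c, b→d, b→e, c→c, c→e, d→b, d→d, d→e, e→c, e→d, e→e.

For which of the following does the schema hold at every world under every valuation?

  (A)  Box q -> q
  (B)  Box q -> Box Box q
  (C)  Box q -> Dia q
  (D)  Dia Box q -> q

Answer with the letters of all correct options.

R is not reflexive: not b R b.
R is not symmetric: b R c but not c R b.
R is not transitive: b R d and d R b but not b R b.
R is serial: every world has an R-successor.
(A) Box q -> q is axiom T; it is valid on a frame exactly when R is reflexive. R is not reflexive, so not valid.
(B) Box q -> Box Box q is axiom 4, which corresponds to transitivity. R is not transitive — not valid.
(C) Box q -> Dia q is axiom D, which corresponds to seriality. R is serial — valid.
(D) Dia Box q -> q is the dual of axiom B, which corresponds to symmetry. R is not symmetric — not valid.

C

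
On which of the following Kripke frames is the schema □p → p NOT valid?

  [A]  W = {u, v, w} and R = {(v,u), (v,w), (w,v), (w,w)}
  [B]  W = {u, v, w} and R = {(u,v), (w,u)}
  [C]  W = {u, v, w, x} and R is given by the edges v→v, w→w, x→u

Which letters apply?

The schema □p → p is axiom T; it is valid on a frame iff R is reflexive.
(A) R is not reflexive (not u R u), so the schema fails here.
(B) R is not reflexive (not u R u), so the schema fails here.
(C) R is not reflexive (not u R u), so the schema fails here.

A, B, C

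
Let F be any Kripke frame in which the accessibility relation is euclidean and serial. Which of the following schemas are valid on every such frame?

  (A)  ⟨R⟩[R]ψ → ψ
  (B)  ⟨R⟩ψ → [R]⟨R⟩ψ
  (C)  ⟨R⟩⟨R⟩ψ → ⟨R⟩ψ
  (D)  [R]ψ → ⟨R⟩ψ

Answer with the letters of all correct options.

(A) ⟨R⟩[R]ψ → ψ is the dual of axiom B, which corresponds to symmetry. Such an R need not be symmetric — not valid.
(B) ⟨R⟩ψ → [R]⟨R⟩ψ is axiom 5; it is valid on a frame exactly when R is euclidean. Every such R is euclidean, so valid.
(C) ⟨R⟩⟨R⟩ψ → ⟨R⟩ψ (the dual of axiom 4) characterises the transitive frames. Such an R need not be transitive — not valid.
(D) [R]ψ → ⟨R⟩ψ is axiom D, which corresponds to seriality. Every such R is serial — valid.

B, D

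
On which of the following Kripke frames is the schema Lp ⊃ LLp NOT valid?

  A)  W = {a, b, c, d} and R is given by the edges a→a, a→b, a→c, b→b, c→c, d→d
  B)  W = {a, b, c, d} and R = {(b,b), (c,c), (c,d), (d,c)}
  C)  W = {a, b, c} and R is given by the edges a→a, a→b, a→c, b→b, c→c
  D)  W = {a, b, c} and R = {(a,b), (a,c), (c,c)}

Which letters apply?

B

The schema Lp ⊃ LLp is axiom 4; it is valid on a frame iff R is transitive.
(A) R is transitive (R is closed under composition), so the schema is valid here.
(B) R is not transitive (d R c and c R d but not d R d), so the schema fails here.
(C) R is transitive (R is closed under composition), so the schema is valid here.
(D) R is transitive (R is closed under composition), so the schema is valid here.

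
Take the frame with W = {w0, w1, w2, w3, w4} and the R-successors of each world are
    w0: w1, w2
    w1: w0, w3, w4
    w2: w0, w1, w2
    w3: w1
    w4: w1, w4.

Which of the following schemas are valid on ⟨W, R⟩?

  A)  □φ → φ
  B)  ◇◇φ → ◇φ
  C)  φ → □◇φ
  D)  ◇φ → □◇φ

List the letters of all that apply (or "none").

none

R is not reflexive: not w0 R w0.
R is not symmetric: w2 R w1 but not w1 R w2.
R is not transitive: w0 R w1 and w1 R w0 but not w0 R w0.
R is not euclidean: w0 R w1 and w0 R w2 but not w1 R w2.
(A) axiom T: valid iff R is reflexive. R is not reflexive — not valid.
(B) ◇◇φ → ◇φ is the dual of axiom 4; it is valid on a frame exactly when R is transitive. R is not transitive, so not valid.
(C) axiom B: valid iff R is symmetric. R is not symmetric — not valid.
(D) ◇φ → □◇φ is axiom 5; it is valid on a frame exactly when R is euclidean. R is not euclidean, so not valid.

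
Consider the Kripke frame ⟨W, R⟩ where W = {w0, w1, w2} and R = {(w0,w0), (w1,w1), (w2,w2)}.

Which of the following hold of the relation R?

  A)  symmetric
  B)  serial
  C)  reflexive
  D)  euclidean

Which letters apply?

(A) symmetric: every R-edge is matched by its reverse.
(B) serial: every world has an R-successor.
(C) reflexive: each world relates to itself.
(D) euclidean: any two R-successors of the same world are R-related.

A, B, C, D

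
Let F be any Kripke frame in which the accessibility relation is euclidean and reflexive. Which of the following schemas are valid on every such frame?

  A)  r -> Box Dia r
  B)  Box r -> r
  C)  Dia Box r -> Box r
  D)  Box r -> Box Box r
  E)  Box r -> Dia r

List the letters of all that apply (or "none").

A reflexive euclidean relation is also symmetric (from wRw and wRv the euclidean condition gives vRw) and hence transitive; it is an equivalence relation.
(A) r -> Box Dia r is axiom B; it is valid on a frame exactly when R is symmetric. Every such R is symmetric, so valid.
(B) axiom T: valid iff R is reflexive. Every such R is reflexive — valid.
(C) the dual of axiom 5: valid iff R is euclidean. Every such R is euclidean — valid.
(D) Box r -> Box Box r is axiom 4; it is valid on a frame exactly when R is transitive. Every such R is transitive, so valid.
(E) Box r -> Dia r is axiom D, which corresponds to seriality. Every such R is serial — valid.

A, B, C, D, E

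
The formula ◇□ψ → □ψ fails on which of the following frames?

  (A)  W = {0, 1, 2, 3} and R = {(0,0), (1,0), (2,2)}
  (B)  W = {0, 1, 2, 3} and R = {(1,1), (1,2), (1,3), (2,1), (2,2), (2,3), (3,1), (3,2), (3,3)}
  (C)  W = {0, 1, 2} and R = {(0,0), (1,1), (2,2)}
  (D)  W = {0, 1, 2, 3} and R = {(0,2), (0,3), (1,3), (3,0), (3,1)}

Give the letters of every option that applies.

D

The schema ◇□ψ → □ψ is the dual of axiom 5; it is valid on a frame iff R is euclidean.
(A) R is euclidean (any two R-successors of the same world are R-related), so the schema is valid here.
(B) R is euclidean (any two R-successors of the same world are R-related), so the schema is valid here.
(C) R is euclidean (any two R-successors of the same world are R-related), so the schema is valid here.
(D) R is not euclidean (0 R 2 and 0 R 3 but not 2 R 3), so the schema fails here.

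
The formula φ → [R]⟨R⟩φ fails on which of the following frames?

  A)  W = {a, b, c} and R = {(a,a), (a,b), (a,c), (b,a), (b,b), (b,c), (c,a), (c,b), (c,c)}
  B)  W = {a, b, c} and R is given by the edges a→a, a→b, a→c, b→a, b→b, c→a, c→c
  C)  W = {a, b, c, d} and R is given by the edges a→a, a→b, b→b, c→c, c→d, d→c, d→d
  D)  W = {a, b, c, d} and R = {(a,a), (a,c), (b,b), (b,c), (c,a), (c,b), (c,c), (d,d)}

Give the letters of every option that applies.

C

The schema φ → [R]⟨R⟩φ is axiom B; it is valid on a frame iff R is symmetric.
(A) R is symmetric (every R-edge is matched by its reverse), so the schema is valid here.
(B) R is symmetric (every R-edge is matched by its reverse), so the schema is valid here.
(C) R is not symmetric (a R b but not b R a), so the schema fails here.
(D) R is symmetric (every R-edge is matched by its reverse), so the schema is valid here.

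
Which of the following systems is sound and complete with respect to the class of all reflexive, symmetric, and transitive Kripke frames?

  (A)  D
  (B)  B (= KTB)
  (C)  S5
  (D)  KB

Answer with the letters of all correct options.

C

(A) D is determined by the class of serial frames.
(B) B (= KTB) is determined by the class of reflexive and symmetric frames.
(C) S5 is determined by exactly this class.
(D) KB is determined by the class of symmetric frames.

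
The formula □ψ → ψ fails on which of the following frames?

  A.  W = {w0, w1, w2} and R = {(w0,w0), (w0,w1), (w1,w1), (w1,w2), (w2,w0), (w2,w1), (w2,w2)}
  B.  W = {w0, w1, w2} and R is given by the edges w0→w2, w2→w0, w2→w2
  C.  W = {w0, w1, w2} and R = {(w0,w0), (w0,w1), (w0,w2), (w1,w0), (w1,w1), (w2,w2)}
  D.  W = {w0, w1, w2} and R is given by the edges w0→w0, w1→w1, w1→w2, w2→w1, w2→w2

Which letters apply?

B

The schema □ψ → ψ is axiom T; it is valid on a frame iff R is reflexive.
(A) R is reflexive (each world relates to itself), so the schema is valid here.
(B) R is not reflexive (not w0 R w0), so the schema fails here.
(C) R is reflexive (each world relates to itself), so the schema is valid here.
(D) R is reflexive (each world relates to itself), so the schema is valid here.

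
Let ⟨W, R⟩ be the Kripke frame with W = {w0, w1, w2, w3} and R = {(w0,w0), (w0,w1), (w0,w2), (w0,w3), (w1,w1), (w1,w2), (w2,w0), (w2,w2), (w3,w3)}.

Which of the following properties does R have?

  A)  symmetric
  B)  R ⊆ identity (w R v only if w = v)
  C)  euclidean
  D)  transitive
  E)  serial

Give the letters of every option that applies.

(A) not symmetric: w0 R w1 but not w1 R w0.
(B) not ⊆ identity: w0 R w1 with w0 ≠ w1.
(C) not euclidean: w0 R w1 and w0 R w0 but not w1 R w0.
(D) not transitive: w1 R w2 and w2 R w0 but not w1 R w0.
(E) serial: every world has an R-successor.

E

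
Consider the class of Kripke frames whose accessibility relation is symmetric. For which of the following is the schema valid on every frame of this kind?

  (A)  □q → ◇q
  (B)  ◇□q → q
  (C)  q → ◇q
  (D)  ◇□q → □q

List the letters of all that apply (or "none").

(A) axiom D: valid iff R is serial. Such an R need not be serial — not valid.
(B) ◇□q → q is the dual of axiom B; it is valid on a frame exactly when R is symmetric. Every such R is symmetric, so valid.
(C) q → ◇q is the dual of axiom T, which corresponds to reflexivity. Such an R need not be reflexive — not valid.
(D) ◇□q → □q is the dual of axiom 5; it is valid on a frame exactly when R is euclidean. Such an R need not be euclidean, so not valid.

B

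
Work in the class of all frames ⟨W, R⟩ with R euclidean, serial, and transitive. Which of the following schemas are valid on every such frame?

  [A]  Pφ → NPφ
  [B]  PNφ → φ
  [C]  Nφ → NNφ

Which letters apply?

(A) Pφ → NPφ is axiom 5, which corresponds to the euclidean property. Every such R is euclidean — valid.
(B) PNφ → φ is the dual of axiom B, which corresponds to symmetry. Such an R need not be symmetric — not valid.
(C) Nφ → NNφ is axiom 4; it is valid on a frame exactly when R is transitive. Every such R is transitive, so valid.

A, C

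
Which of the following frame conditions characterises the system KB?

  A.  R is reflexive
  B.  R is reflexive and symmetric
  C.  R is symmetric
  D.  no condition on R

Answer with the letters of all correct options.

C

(A) this class determines T (= KT), not KB.
(B) this class determines B (= KTB), not KB.
(C) KB is sound and complete for exactly this class.
(D) this class determines K, not KB.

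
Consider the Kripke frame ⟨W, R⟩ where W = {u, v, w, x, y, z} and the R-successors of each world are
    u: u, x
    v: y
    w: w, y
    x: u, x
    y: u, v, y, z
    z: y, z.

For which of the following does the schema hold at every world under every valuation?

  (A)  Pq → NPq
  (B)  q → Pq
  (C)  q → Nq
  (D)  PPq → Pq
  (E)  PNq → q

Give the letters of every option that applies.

R is not reflexive: not v R v.
R is not symmetric: w R y but not y R w.
R is not transitive: v R y and y R u but not v R u.
R is not euclidean: w R y and w R w but not y R w.
R is not a subset of the identity: u R x with u ≠ x.
(A) Pq → NPq is axiom 5; it is valid on a frame exactly when R is euclidean. R is not euclidean, so not valid.
(B) the dual of axiom T: valid iff R is reflexive. R is not reflexive — not valid.
(C) q → Nq (equivalent to ◇p→p) corresponds to R being a subset of the identity. Here R ⊄ identity, so not valid.
(D) PPq → Pq (the dual of axiom 4) characterises the transitive frames. R is not transitive — not valid.
(E) PNq → q is the dual of axiom B; it is valid on a frame exactly when R is symmetric. R is not symmetric, so not valid.

none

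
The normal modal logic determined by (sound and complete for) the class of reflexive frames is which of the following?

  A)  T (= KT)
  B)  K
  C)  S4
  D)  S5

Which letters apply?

(A) T (= KT) is determined by exactly this class.
(B) K is determined by the class of arbitrary frames.
(C) S4 is determined by the class of reflexive and transitive frames.
(D) S5 is determined by the class of reflexive, symmetric, and transitive frames.

A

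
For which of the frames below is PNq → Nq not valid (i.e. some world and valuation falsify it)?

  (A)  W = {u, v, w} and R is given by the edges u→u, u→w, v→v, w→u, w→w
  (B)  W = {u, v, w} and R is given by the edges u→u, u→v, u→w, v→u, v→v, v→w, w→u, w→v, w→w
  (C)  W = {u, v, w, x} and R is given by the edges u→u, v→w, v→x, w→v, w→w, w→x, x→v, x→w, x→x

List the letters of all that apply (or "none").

The schema PNq → Nq is the dual of axiom 5; it is valid on a frame iff R is euclidean.
(A) R is euclidean (any two R-successors of the same world are R-related), so the schema is valid here.
(B) R is euclidean (any two R-successors of the same world are R-related), so the schema is valid here.
(C) R is not euclidean (w R v and w R v but not v R v), so the schema fails here.

C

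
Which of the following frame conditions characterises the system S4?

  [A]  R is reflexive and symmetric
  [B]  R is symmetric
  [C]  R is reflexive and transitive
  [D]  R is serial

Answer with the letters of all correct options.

C

(A) this class determines B (= KTB), not S4.
(B) this class determines KB, not S4.
(C) S4 is sound and complete for exactly this class.
(D) this class determines D, not S4.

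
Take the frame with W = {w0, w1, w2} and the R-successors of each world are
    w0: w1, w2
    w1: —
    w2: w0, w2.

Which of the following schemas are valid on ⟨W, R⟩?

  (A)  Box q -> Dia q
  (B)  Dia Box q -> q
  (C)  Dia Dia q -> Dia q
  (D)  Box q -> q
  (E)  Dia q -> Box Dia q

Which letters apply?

none

R is not reflexive: not w0 R w0.
R is not symmetric: w0 R w1 but not w1 R w0.
R is not transitive: w0 R w2 and w2 R w0 but not w0 R w0.
R is not euclidean: w0 R w1 and w0 R w2 but not w1 R w2.
R is not serial: w1 has no R-successor.
(A) Box q -> Dia q is axiom D; it is valid on a frame exactly when R is serial. R is not serial, so not valid.
(B) Dia Box q -> q is the dual of axiom B; it is valid on a frame exactly when R is symmetric. R is not symmetric, so not valid.
(C) the dual of axiom 4: valid iff R is transitive. R is not transitive — not valid.
(D) Box q -> q (axiom T) characterises the reflexive frames. R is not reflexive — not valid.
(E) axiom 5: valid iff R is euclidean. R is not euclidean — not valid.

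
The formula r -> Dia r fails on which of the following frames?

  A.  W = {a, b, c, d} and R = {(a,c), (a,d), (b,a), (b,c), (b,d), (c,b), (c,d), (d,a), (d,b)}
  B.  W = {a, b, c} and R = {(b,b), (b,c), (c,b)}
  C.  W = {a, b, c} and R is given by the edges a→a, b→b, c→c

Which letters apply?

A, B

The schema r -> Dia r is the dual of axiom T; it is valid on a frame iff R is reflexive.
(A) R is not reflexive (not a R a), so the schema fails here.
(B) R is not reflexive (not a R a), so the schema fails here.
(C) R is reflexive (each world relates to itself), so the schema is valid here.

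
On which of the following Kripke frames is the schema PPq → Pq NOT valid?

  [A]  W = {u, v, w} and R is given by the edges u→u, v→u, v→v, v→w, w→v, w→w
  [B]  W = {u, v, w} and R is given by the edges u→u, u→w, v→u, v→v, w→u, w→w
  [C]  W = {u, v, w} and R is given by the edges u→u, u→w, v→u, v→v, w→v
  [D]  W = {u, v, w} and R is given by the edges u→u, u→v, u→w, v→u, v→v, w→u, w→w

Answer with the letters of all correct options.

The schema PPq → Pq is the dual of axiom 4; it is valid on a frame iff R is transitive.
(A) R is not transitive (w R v and v R u but not w R u), so the schema fails here.
(B) R is not transitive (v R u and u R w but not v R w), so the schema fails here.
(C) R is not transitive (u R w and w R v but not u R v), so the schema fails here.
(D) R is not transitive (v R u and u R w but not v R w), so the schema fails here.

A, B, C, D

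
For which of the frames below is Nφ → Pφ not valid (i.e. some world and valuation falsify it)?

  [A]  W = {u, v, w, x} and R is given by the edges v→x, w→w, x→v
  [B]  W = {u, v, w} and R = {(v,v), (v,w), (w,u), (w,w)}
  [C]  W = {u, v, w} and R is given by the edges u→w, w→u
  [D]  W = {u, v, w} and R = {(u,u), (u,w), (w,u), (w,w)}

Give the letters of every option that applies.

A, B, C, D

The schema Nφ → Pφ is axiom D; it is valid on a frame iff R is serial.
(A) R is not serial (u has no R-successor), so the schema fails here.
(B) R is not serial (u has no R-successor), so the schema fails here.
(C) R is not serial (v has no R-successor), so the schema fails here.
(D) R is not serial (v has no R-successor), so the schema fails here.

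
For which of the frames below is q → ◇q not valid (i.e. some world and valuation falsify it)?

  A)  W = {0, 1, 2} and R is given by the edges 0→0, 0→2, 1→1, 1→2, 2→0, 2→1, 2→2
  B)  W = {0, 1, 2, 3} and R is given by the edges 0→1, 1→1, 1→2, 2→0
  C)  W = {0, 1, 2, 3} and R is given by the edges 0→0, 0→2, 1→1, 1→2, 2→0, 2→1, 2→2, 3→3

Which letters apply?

The schema q → ◇q is the dual of axiom T; it is valid on a frame iff R is reflexive.
(A) R is reflexive (each world relates to itself), so the schema is valid here.
(B) R is not reflexive (not 0 R 0), so the schema fails here.
(C) R is reflexive (each world relates to itself), so the schema is valid here.

B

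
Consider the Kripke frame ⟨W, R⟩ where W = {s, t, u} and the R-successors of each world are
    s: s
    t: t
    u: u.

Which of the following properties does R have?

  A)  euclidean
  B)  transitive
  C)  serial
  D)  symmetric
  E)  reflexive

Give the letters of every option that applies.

(A) euclidean: any two R-successors of the same world are R-related.
(B) transitive: R is closed under composition.
(C) serial: every world has an R-successor.
(D) symmetric: every R-edge is matched by its reverse.
(E) reflexive: each world relates to itself.

A, B, C, D, E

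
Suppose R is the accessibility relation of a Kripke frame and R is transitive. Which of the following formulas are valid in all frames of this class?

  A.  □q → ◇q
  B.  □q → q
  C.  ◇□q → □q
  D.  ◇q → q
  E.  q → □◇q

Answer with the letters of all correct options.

none

(A) □q → ◇q (axiom D) characterises the serial frames. Such an R need not be serial — not valid.
(B) □q → q is axiom T; it is valid on a frame exactly when R is reflexive. Such an R need not be reflexive, so not valid.
(C) ◇□q → □q (the dual of axiom 5) characterises the euclidean frames. Such an R need not be euclidean — not valid.
(D) ◇q → q is valid only on frames where every R-edge is a self-loop. Such an R need not be a subset of the identity — not valid.
(E) q → □◇q (axiom B) characterises the symmetric frames. Such an R need not be symmetric — not valid.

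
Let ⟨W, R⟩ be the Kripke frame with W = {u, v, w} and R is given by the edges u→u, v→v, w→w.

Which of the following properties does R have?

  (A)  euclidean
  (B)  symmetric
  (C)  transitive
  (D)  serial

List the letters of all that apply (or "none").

(A) euclidean: any two R-successors of the same world are R-related.
(B) symmetric: every R-edge is matched by its reverse.
(C) transitive: R is closed under composition.
(D) serial: every world has an R-successor.

A, B, C, D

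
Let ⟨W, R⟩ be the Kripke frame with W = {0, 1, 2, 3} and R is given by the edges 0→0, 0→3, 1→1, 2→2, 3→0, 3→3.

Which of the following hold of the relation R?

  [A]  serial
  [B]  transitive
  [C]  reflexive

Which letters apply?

(A) serial: every world has an R-successor.
(B) transitive: R is closed under composition.
(C) reflexive: each world relates to itself.

A, B, C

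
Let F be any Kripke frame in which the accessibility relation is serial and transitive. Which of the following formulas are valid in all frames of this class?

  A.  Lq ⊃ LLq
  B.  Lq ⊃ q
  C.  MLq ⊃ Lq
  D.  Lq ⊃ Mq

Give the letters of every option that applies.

A, D

(A) Lq ⊃ LLq is axiom 4; it is valid on a frame exactly when R is transitive. Every such R is transitive, so valid.
(B) Lq ⊃ q is axiom T, which corresponds to reflexivity. Such an R need not be reflexive — not valid.
(C) MLq ⊃ Lq is the dual of axiom 5; it is valid on a frame exactly when R is euclidean. Such an R need not be euclidean, so not valid.
(D) Lq ⊃ Mq is axiom D, which corresponds to seriality. Every such R is serial — valid.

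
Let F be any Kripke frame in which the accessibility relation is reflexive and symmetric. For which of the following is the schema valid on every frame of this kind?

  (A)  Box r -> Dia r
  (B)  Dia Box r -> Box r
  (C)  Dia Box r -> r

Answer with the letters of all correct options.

Reflexive relations are serial.
(A) Box r -> Dia r is axiom D; it is valid on a frame exactly when R is serial. Every such R is serial, so valid.
(B) the dual of axiom 5: valid iff R is euclidean. Such an R need not be euclidean — not valid.
(C) Dia Box r -> r is the dual of axiom B; it is valid on a frame exactly when R is symmetric. Every such R is symmetric, so valid.

A, C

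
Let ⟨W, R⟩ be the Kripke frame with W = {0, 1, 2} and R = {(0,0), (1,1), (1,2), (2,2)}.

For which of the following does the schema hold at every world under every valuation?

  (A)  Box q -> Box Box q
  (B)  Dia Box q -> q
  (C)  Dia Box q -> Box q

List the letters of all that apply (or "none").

R is not symmetric: 1 R 2 but not 2 R 1.
R is transitive: R is closed under composition.
R is not euclidean: 1 R 2 and 1 R 1 but not 2 R 1.
(A) Box q -> Box Box q is axiom 4; it is valid on a frame exactly when R is transitive. R is transitive, so valid.
(B) Dia Box q -> q (the dual of axiom B) characterises the symmetric frames. R is not symmetric — not valid.
(C) Dia Box q -> Box q is the dual of axiom 5, which corresponds to the euclidean property. R is not euclidean — not valid.

A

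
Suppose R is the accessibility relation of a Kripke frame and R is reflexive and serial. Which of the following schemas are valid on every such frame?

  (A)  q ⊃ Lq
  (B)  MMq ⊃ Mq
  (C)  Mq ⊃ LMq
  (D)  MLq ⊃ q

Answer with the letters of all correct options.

(A) q ⊃ Lq is valid only on frames where every R-edge is a self-loop. Such an R need not be a subset of the identity — not valid.
(B) the dual of axiom 4: valid iff R is transitive. Such an R need not be transitive — not valid.
(C) Mq ⊃ LMq is axiom 5, which corresponds to the euclidean property. Such an R need not be euclidean — not valid.
(D) MLq ⊃ q (the dual of axiom B) characterises the symmetric frames. Such an R need not be symmetric — not valid.

none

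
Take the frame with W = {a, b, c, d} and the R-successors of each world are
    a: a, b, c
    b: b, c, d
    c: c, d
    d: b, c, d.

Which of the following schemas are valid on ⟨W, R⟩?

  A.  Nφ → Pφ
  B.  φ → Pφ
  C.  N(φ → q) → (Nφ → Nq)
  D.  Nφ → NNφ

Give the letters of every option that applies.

R is reflexive: each world relates to itself.
R is not transitive: a R b and b R d but not a R d.
R is serial: every world has an R-successor.
(A) Nφ → Pφ is axiom D; it is valid on a frame exactly when R is serial. R is serial, so valid.
(B) the dual of axiom T: valid iff R is reflexive. R is reflexive — valid.
(C) this is just K, valid on every normal frame.
(D) Nφ → NNφ is axiom 4, which corresponds to transitivity. R is not transitive — not valid.

A, B, C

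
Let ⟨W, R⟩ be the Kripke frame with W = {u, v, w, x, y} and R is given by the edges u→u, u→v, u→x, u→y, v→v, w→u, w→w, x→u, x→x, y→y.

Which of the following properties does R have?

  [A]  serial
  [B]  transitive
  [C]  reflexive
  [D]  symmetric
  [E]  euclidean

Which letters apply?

(A) serial: every world has an R-successor.
(B) not transitive: w R u and u R v but not w R v.
(C) reflexive: each world relates to itself.
(D) not symmetric: u R v but not v R u.
(E) not euclidean: u R v and u R u but not v R u.

A, C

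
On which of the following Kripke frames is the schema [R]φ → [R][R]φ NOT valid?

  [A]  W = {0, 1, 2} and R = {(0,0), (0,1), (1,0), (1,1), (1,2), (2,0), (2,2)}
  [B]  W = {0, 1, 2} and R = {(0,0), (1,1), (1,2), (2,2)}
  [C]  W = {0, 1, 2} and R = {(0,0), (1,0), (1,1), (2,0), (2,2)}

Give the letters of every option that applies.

The schema [R]φ → [R][R]φ is axiom 4; it is valid on a frame iff R is transitive.
(A) R is not transitive (0 R 1 and 1 R 2 but not 0 R 2), so the schema fails here.
(B) R is transitive (R is closed under composition), so the schema is valid here.
(C) R is transitive (R is closed under composition), so the schema is valid here.

A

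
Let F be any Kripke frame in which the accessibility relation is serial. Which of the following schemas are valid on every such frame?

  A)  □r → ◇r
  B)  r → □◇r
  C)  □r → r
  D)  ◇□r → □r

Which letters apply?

(A) □r → ◇r is axiom D; it is valid on a frame exactly when R is serial. Every such R is serial, so valid.
(B) axiom B: valid iff R is symmetric. Such an R need not be symmetric — not valid.
(C) axiom T: valid iff R is reflexive. Such an R need not be reflexive — not valid.
(D) ◇□r → □r is the dual of axiom 5, which corresponds to the euclidean property. Such an R need not be euclidean — not valid.

A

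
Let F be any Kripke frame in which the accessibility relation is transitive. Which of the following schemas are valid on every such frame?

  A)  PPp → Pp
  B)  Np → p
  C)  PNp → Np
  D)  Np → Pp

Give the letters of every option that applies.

(A) PPp → Pp is the dual of axiom 4; it is valid on a frame exactly when R is transitive. Every such R is transitive, so valid.
(B) axiom T: valid iff R is reflexive. Such an R need not be reflexive — not valid.
(C) PNp → Np is the dual of axiom 5; it is valid on a frame exactly when R is euclidean. Such an R need not be euclidean, so not valid.
(D) Np → Pp is axiom D, which corresponds to seriality. Such an R need not be serial — not valid.

A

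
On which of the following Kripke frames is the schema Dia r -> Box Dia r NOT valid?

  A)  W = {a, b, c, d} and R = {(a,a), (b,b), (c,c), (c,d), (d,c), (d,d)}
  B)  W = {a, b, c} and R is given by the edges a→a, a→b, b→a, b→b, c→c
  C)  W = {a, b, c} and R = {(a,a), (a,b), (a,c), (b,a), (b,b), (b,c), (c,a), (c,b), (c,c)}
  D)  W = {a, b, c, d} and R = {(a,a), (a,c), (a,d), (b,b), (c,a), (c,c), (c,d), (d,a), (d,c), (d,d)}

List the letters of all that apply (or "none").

The schema Dia r -> Box Dia r is axiom 5; it is valid on a frame iff R is euclidean.
(A) R is euclidean (any two R-successors of the same world are R-related), so the schema is valid here.
(B) R is euclidean (any two R-successors of the same world are R-related), so the schema is valid here.
(C) R is euclidean (any two R-successors of the same world are R-related), so the schema is valid here.
(D) R is euclidean (any two R-successors of the same world are R-related), so the schema is valid here.

none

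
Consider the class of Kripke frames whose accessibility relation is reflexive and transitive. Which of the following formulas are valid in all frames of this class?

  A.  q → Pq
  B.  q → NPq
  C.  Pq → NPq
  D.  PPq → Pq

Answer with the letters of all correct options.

Reflexive relations are serial.
(A) q → Pq is the dual of axiom T, which corresponds to reflexivity. Every such R is reflexive — valid.
(B) q → NPq is axiom B; it is valid on a frame exactly when R is symmetric. Such an R need not be symmetric, so not valid.
(C) Pq → NPq (axiom 5) characterises the euclidean frames. Such an R need not be euclidean — not valid.
(D) PPq → Pq is the dual of axiom 4, which corresponds to transitivity. Every such R is transitive — valid.

A, D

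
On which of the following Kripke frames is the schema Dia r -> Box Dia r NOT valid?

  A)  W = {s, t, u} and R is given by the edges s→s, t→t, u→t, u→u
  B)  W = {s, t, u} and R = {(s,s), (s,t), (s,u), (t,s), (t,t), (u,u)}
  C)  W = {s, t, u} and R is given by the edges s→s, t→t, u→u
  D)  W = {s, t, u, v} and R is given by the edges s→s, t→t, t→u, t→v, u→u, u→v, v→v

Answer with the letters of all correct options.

The schema Dia r -> Box Dia r is axiom 5; it is valid on a frame iff R is euclidean.
(A) R is not euclidean (u R t and u R u but not t R u), so the schema fails here.
(B) R is not euclidean (s R t and s R u but not t R u), so the schema fails here.
(C) R is euclidean (any two R-successors of the same world are R-related), so the schema is valid here.
(D) R is not euclidean (t R u and t R t but not u R t), so the schema fails here.

A, B, D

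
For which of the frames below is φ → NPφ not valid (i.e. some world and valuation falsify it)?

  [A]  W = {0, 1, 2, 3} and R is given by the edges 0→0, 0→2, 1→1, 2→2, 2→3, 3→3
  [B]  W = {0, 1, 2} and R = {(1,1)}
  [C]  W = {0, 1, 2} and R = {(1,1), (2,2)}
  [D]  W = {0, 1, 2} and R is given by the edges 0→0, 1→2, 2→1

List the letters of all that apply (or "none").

The schema φ → NPφ is axiom B; it is valid on a frame iff R is symmetric.
(A) R is not symmetric (0 R 2 but not 2 R 0), so the schema fails here.
(B) R is symmetric (every R-edge is matched by its reverse), so the schema is valid here.
(C) R is symmetric (every R-edge is matched by its reverse), so the schema is valid here.
(D) R is symmetric (every R-edge is matched by its reverse), so the schema is valid here.

A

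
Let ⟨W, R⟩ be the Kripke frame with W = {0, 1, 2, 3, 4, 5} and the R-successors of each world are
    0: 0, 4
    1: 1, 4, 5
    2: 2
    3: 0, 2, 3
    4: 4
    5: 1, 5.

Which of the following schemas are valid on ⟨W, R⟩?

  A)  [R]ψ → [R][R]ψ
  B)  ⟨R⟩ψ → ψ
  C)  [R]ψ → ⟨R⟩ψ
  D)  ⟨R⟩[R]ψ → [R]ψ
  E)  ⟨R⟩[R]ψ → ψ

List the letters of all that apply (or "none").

C

R is not symmetric: 0 R 4 but not 4 R 0.
R is not transitive: 3 R 0 and 0 R 4 but not 3 R 4.
R is not euclidean: 0 R 4 and 0 R 0 but not 4 R 0.
R is serial: every world has an R-successor.
R is not a subset of the identity: 0 R 4 with 0 ≠ 4.
(A) [R]ψ → [R][R]ψ (axiom 4) characterises the transitive frames. R is not transitive — not valid.
(B) ⟨R⟩ψ → ψ (the converse of T) corresponds to R being a subset of the identity. Here R ⊄ identity, so not valid.
(C) [R]ψ → ⟨R⟩ψ (axiom D) characterises the serial frames. R is serial — valid.
(D) ⟨R⟩[R]ψ → [R]ψ is the dual of axiom 5; it is valid on a frame exactly when R is euclidean. R is not euclidean, so not valid.
(E) ⟨R⟩[R]ψ → ψ is the dual of axiom B, which corresponds to symmetry. R is not symmetric — not valid.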